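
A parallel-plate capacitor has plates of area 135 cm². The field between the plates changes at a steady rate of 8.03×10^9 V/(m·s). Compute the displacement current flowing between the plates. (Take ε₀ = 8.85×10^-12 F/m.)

9.59×10^-4 A

With a uniform field, Φ_E = EA, so I_d = ε₀ A dE/dt = 9.59×10^-4 A.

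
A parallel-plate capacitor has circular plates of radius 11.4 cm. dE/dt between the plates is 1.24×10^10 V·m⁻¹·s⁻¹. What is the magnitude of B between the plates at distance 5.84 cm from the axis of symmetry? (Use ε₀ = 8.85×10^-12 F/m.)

Total displacement current: I_d = ε₀(πR²)(dE/dt) = (8.85×10^-12)(0.04083)(1.24×10^10) = 4.481×10^-3 A.
An Ampèrian loop of radius r encloses a fraction (r/R)² of I_d. Then B·2πr = μ₀ I_d (r/R)², giving B = μ₀ I_d r/(2πR²) = 4.03×10^-9 T.

4.03×10^-9 T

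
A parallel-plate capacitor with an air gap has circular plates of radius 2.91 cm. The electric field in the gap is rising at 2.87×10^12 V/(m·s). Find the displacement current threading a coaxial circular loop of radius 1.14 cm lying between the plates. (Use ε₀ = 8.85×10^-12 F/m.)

Through the whole plate area (πR² = 2.660×10^-3 m²), I_d = ε₀ πR² dE/dt = 0.06756 A.
The field is uniform, so I_d,enc = I_d (r/R)² = (0.06756)(1.14/2.91)² = 0.0104 A.

0.0104 A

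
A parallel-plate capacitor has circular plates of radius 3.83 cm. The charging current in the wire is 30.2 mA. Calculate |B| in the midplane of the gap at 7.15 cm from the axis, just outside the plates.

No conduction current crosses the gap, so I_d there equals the 0.0302 A in the leads.
Outside the plates the loop encloses all of I_d, so B·2πr = μ₀ I_d and B = 8.45×10^-8 T.

8.45×10^-8 T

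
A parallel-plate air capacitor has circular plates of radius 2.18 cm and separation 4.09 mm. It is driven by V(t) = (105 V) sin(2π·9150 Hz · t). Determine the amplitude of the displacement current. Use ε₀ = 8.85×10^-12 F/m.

C = ε₀A/d = (8.85×10^-12)(1.493×10^-3)/(4.09×10^-3) = 3.231×10^-12 F; ω = 2πf = 5.749×10^4 rad/s.
I_d = C dV/dt, so |I_d|_max = C V₀ ω = (3.231×10^-12)(105)(5.749×10^4) = 1.95×10^-5 A.

1.95×10^-5 A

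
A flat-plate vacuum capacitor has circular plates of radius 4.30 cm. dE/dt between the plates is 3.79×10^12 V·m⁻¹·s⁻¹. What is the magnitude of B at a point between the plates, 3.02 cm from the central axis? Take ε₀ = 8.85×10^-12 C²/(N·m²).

6.36×10^-7 T

Total displacement current: I_d = ε₀(πR²)(dE/dt) = (8.85×10^-12)(5.809×10^-3)(3.79×10^12) = 0.1948 A.
For r < R the Ampère–Maxwell law gives B(2πr) = μ₀ I_d (r²/R²), so B = μ₀ I_d r/(2πR²) = (4π×10^-7)(0.1948)(0.0302)/(2π·0.0430²) = 6.36×10^-7 T.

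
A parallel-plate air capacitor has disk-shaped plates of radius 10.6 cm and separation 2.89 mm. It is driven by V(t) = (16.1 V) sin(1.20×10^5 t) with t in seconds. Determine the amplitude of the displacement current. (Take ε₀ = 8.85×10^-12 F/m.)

2.09×10^-4 A

C = ε₀A/d = (8.85×10^-12)(0.03530)/(2.89×10^-3) = 1.081×10^-10 F; ω = 1.20×10^5 rad/s.
I_d = C dV/dt, so |I_d|_max = C V₀ ω = (1.081×10^-10)(16.1)(1.20×10^5) = 2.09×10^-4 A.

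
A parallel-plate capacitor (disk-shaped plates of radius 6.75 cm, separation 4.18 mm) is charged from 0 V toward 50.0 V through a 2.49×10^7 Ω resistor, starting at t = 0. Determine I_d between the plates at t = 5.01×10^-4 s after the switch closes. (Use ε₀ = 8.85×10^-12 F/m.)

With C = ε₀A/d = (8.85×10^-12)(0.01431)/(4.18×10^-3) = 3.030×10^-11 F, the time constant is τ = RC = 7.545×10^-4 s, so t/τ = 0.6640 and e^(−t/τ) = 0.5148.
I_d = I_cond = (V₀/R) e^(−t/τ) = (2.008×10^-6)(0.5148) = 1.03×10^-6 A.

1.03×10^-6 A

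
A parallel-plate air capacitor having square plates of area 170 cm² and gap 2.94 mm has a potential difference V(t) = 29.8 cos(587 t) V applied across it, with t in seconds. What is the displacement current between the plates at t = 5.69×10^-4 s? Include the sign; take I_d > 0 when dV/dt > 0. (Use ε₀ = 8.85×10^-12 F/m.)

C = ε₀A/d = (8.85×10^-12)(0.0170)/(2.94×10^-3) = 5.117×10^-11 F. dV/dt = V₀ω·−sin(ωt); at ωt = 0.334003 rad this factor is -0.3278.
I_d = C dV/dt = (5.117×10^-11)(29.8)(587)(-0.3278) = -2.93×10^-7 A.

-2.93×10^-7 A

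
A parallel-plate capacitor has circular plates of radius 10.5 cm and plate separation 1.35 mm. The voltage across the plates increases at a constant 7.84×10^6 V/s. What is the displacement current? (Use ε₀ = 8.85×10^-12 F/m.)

1.78×10^-3 A

The field between the plates is E = V/d, so dE/dt = (7.84×10^6)/(1.35×10^-3 m) = 5.807×10^9 V/(m·s).
I_d = ε₀ A (dE/dt) = (8.85×10^-12)(0.03464)(5.807×10^9) = 1.78×10^-3 A.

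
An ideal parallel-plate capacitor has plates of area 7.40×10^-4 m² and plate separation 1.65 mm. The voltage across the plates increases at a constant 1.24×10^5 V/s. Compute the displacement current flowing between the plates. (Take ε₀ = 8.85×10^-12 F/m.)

E = V/d so dE/dt = (dV/dt)/d = 7.515×10^7 V/(m·s), and I_d = ε₀ A dE/dt = (8.85×10^-12)(7.40×10^-4)(7.515×10^7) = 4.92×10^-7 A.

4.92×10^-7 A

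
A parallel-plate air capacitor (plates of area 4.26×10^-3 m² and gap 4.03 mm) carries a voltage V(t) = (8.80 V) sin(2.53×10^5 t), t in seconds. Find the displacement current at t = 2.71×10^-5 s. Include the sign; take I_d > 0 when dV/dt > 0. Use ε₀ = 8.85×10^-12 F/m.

1.75×10^-5 A

C = ε₀A/d = (8.85×10^-12)(4.26×10^-3)/(4.03×10^-3) = 9.355×10^-12 F. dV/dt = V₀ω·cos(ωt); at ωt = 6.8563 rad this factor is 0.8402.
I_d = C dV/dt = (9.355×10^-12)(8.80)(2.53×10^5)(0.8402) = 1.75×10^-5 A.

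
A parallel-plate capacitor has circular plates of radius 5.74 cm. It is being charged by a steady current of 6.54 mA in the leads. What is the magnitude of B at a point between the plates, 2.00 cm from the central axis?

7.94×10^-9 T

Between the plates the displacement current equals the wire current: I_d = 6.54 mA = 6.54×10^-3 A.
For r < R the Ampère–Maxwell law gives B(2πr) = μ₀ I_d (r²/R²), so B = μ₀ I_d r/(2πR²) = (4π×10^-7)(6.54×10^-3)(0.0200)/(2π·0.0574²) = 7.94×10^-9 T.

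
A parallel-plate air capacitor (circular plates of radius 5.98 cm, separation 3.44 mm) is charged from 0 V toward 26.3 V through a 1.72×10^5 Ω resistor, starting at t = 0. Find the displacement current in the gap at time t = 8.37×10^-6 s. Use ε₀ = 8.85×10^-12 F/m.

2.84×10^-5 A

C = ε₀A/d = (8.85×10^-12)(0.01123)/(3.44×10^-3) = 2.889×10^-11 F and τ = RC = 4.969×10^-6 s. I_d in the gap equals the RC charging current.
I_d(t) = (V₀/R) e^(−t/τ) = 1.529×10^-4 · e^(−1.684) = 2.84×10^-5 A.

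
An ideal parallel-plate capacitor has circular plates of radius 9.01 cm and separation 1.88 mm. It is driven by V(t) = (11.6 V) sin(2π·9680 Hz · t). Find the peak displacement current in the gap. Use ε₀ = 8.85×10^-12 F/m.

8.47×10^-5 A

The displacement current equals the conduction current C dV/dt, which peaks at C V₀ ω.
With C = ε₀A/d = (8.85×10^-12)(0.02550)/(1.88×10^-3) = 1.200×10^-10 F and ω = 2πf = 6.082×10^4 rad/s, I_d,max = (1.200×10^-10)(11.6)(6.082×10^4) = 8.47×10^-5 A.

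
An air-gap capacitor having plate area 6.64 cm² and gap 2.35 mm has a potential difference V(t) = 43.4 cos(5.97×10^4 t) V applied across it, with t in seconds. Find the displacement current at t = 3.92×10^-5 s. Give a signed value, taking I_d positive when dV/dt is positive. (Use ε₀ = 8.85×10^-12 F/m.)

-4.65×10^-6 A

C = ε₀A/d = (8.85×10^-12)(6.64×10^-4)/(2.35×10^-3) = 2.501×10^-12 F. dV/dt = V₀ω·−sin(ωt); at ωt = 2.34024 rad this factor is -0.7183.
I_d = C dV/dt = (2.501×10^-12)(43.4)(5.97×10^4)(-0.7183) = -4.65×10^-6 A.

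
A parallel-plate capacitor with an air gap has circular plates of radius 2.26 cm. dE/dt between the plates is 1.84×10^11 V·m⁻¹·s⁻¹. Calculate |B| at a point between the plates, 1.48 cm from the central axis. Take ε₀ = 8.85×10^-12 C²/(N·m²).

1.51×10^-8 T

Through the whole plate area (πR² = 1.605×10^-3 m²), I_d = ε₀ πR² dE/dt = 2.614×10^-3 A.
An Ampèrian loop of radius r encloses a fraction (r/R)² of I_d. Then B·2πr = μ₀ I_d (r/R)², giving B = μ₀ I_d r/(2πR²) = 1.51×10^-8 T.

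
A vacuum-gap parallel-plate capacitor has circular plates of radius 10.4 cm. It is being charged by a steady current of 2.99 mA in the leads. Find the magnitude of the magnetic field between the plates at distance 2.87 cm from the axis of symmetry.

No conduction current crosses the gap, so I_d there equals the 2.99×10^-3 A in the leads.
∮B·dl = μ₀ I_d,enc with I_d,enc = I_d r²/R² = 2.277×10^-4 A; so B = μ₀ I_d,enc/(2πr) = 1.59×10^-9 T.

1.59×10^-9 T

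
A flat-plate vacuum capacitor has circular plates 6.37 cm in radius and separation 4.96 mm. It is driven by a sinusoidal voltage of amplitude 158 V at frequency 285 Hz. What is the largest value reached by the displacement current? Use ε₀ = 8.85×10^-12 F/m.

6.44×10^-6 A

(dE/dt)_max = V₀ω/d = 5.705×10^7 V/(m·s); ω = 2πf = 1791 rad/s.
I_d,max = ε₀ A (dE/dt)_max = (8.85×10^-12)(0.01275)(5.705×10^7) = 6.44×10^-6 A.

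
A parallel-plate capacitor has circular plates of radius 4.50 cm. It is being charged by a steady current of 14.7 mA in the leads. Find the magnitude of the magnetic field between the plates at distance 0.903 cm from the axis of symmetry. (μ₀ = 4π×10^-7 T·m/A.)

Between the plates the displacement current equals the wire current: I_d = 14.7 mA = 0.0147 A.
An Ampèrian loop of radius r encloses a fraction (r/R)² of I_d. Then B·2πr = μ₀ I_d (r/R)², giving B = μ₀ I_d r/(2πR²) = 1.31×10^-8 T.

1.31×10^-8 T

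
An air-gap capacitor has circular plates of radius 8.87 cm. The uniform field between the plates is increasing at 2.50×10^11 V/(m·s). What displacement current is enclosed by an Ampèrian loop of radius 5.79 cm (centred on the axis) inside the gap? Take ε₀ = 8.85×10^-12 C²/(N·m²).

Through the whole plate area (πR² = 0.02472 m²), I_d = ε₀ πR² dE/dt = 0.05469 A.
Through an area πr² the displacement current is I_d·(πr²/πR²) = I_d (r/R)² = 0.0233 A.

0.0233 A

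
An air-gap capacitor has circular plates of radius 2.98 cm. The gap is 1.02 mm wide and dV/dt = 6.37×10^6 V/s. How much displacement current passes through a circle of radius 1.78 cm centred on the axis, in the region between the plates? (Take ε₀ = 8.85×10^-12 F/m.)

I_d = C dV/dt with C = ε₀πR²/d = 2.421×10^-11 F, so I_d = (2.421×10^-11)(6.37×10^6) = 1.542×10^-4 A.
Through an area πr² the displacement current is I_d·(πr²/πR²) = I_d (r/R)² = 5.50×10^-5 A.

5.50×10^-5 A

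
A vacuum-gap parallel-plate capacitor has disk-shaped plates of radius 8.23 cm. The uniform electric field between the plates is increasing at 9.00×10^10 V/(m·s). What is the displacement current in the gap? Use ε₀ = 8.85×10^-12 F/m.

0.0169 A

The displacement current is ε₀ times dΦ_E/dt = ε₀ A dE/dt = (8.85×10^-12)(0.02128)(9.00×10^10) = 0.0169 A.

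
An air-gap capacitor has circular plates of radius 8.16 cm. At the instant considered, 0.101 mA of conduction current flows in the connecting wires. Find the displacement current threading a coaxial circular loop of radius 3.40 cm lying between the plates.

1.75×10^-5 A

Between the plates the displacement current equals the wire current: I_d = 0.101 mA = 1.01×10^-4 A.
Since J_d is uniform, the enclosed fraction is (r/R)² = 0.1736, giving I_d,enc = 1.75×10^-5 A.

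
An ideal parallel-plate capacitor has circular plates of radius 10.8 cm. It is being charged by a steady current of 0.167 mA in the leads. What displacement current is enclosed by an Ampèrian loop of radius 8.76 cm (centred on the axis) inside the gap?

No conduction current crosses the gap, so I_d there equals the 1.67×10^-4 A in the leads.
The field is uniform, so I_d,enc = I_d (r/R)² = (1.67×10^-4)(8.76/10.8)² = 1.10×10^-4 A.

1.10×10^-4 A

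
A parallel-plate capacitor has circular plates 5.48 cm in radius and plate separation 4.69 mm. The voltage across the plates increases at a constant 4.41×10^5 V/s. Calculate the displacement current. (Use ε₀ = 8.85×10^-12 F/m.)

7.85×10^-6 A

The displacement current equals the charging current C dV/dt. With C = ε₀A/d = (8.85×10^-12)(9.434×10^-3)/(4.69×10^-3) = 1.780×10^-11 F, I_d = (1.780×10^-11)(4.41×10^5) = 7.85×10^-6 A.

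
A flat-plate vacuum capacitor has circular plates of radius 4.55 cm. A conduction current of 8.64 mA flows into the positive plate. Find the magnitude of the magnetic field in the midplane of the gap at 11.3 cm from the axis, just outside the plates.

By continuity the displacement current in the gap matches the conduction current: I_d = 8.64×10^-3 A.
For r ≥ R the full I_d is enclosed: B = μ₀ I_d/(2πr) = (4π×10^-7)(8.64×10^-3)/(2π·0.113) = 1.53×10^-8 T.

1.53×10^-8 T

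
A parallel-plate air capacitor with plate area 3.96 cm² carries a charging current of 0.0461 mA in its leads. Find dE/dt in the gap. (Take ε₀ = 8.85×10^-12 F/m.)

1.32×10^10 V/(m·s)

Charge continuity gives I_d = I = 4.61×10^-5 A between the plates.
Inverting I_d = ε₀ A dE/dt gives dE/dt = 4.61×10^-5 / (8.85×10^-12 · 3.96×10^-4) = 1.32×10^10 V/(m·s).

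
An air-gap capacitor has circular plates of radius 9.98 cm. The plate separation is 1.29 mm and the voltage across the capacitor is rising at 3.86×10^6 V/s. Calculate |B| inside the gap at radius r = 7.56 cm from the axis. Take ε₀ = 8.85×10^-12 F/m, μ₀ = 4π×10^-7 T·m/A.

dE/dt = (dV/dt)/d = 2.992×10^9 V/(m·s); I_d = ε₀(πR²)(dE/dt) = (8.85×10^-12)(0.03129)(2.992×10^9) = 8.285×10^-4 A.
∮B·dl = μ₀ I_d,enc with I_d,enc = I_d r²/R² = 4.754×10^-4 A; so B = μ₀ I_d,enc/(2πr) = 1.26×10^-9 T.

1.26×10^-9 T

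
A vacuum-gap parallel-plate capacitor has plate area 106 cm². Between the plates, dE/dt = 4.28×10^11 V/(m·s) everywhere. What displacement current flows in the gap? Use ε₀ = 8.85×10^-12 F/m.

With a uniform field, Φ_E = EA, so I_d = ε₀ A dE/dt = 0.0402 A.

0.0402 A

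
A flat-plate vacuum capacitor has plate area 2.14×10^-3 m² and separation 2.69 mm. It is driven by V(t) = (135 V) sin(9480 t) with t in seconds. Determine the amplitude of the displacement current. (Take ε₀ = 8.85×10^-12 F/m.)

(dE/dt)_max = V₀ω/d = 4.758×10^8 V/(m·s); ω = 9480 rad/s.
I_d,max = ε₀ A (dE/dt)_max = (8.85×10^-12)(2.14×10^-3)(4.758×10^8) = 9.01×10^-6 A.

9.01×10^-6 A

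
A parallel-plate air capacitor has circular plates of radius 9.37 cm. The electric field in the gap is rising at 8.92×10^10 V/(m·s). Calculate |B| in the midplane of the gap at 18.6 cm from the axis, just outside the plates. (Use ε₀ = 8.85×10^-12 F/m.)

I_d = ε₀ dΦ_E/dt = ε₀ πR² (dE/dt) = (8.85×10^-12)(0.02758)(8.92×10^10) = 0.02177 A through the full plate area.
With r > R the enclosed displacement current is the full I_d; B = μ₀ I_d / (2πr) = 2.34×10^-8 T.

2.34×10^-8 T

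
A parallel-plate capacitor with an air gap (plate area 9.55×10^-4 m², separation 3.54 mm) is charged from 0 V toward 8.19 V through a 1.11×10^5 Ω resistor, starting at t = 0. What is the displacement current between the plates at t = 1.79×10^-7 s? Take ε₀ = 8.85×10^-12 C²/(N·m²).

3.76×10^-5 A

C = ε₀A/d = (8.85×10^-12)(9.55×10^-4)/(3.54×10^-3) = 2.388×10^-12 F, so τ = RC = 2.651×10^-7 s.
The conduction current is I(t) = (V₀/R) e^(−t/τ), and the displacement current between the plates equals it.
t/τ = 0.6752; I_d = (8.19/1.11×10^5) · e^(−0.6752) = (7.378×10^-5)(0.5091) = 3.76×10^-5 A.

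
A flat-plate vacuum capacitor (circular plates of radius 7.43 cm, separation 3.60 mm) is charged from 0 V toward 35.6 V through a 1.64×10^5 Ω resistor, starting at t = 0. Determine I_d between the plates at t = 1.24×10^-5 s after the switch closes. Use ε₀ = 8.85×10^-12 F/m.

3.68×10^-5 A

C = ε₀A/d = (8.85×10^-12)(0.01734)/(3.60×10^-3) = 4.263×10^-11 F and τ = RC = 6.991×10^-6 s. I_d in the gap equals the RC charging current.
I_d(t) = (V₀/R) e^(−t/τ) = 2.171×10^-4 · e^(−1.774) = 3.68×10^-5 A.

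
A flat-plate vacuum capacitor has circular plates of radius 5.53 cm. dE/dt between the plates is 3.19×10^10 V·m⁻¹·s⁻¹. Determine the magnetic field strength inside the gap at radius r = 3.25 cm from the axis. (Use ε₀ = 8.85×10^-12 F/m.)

Through the whole plate area (πR² = 9.607×10^-3 m²), I_d = ε₀ πR² dE/dt = 2.712×10^-3 A.
∮B·dl = μ₀ I_d,enc with I_d,enc = I_d r²/R² = 9.367×10^-4 A; so B = μ₀ I_d,enc/(2πr) = 5.76×10^-9 T.

5.76×10^-9 T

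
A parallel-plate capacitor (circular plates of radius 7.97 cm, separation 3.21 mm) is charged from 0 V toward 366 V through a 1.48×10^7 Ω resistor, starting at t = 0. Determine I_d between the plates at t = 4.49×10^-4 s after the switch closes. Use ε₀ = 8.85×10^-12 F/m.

1.42×10^-5 A

With C = ε₀A/d = (8.85×10^-12)(0.01996)/(3.21×10^-3) = 5.503×10^-11 F, the time constant is τ = RC = 8.144×10^-4 s, so t/τ = 0.5513 and e^(−t/τ) = 0.5762.
I_d = I_cond = (V₀/R) e^(−t/τ) = (2.473×10^-5)(0.5762) = 1.42×10^-5 A.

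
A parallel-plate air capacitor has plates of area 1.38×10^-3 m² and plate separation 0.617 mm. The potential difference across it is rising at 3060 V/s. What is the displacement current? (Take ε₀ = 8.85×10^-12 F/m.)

The displacement current equals the charging current C dV/dt. With C = ε₀A/d = (8.85×10^-12)(1.38×10^-3)/(6.17×10^-4) = 1.979×10^-11 F, I_d = (1.979×10^-11)(3060) = 6.06×10^-8 A.

6.06×10^-8 A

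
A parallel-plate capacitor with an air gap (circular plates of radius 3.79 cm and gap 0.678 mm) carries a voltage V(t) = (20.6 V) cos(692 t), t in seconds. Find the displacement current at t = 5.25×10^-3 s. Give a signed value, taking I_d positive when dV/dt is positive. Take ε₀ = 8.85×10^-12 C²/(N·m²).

C = ε₀A/d = (8.85×10^-12)(4.513×10^-3)/(6.78×10^-4) = 5.891×10^-11 F. dV/dt = V₀ω·−sin(ωt); at ωt = 3.633 rad this factor is 0.4719.
I_d = C dV/dt = (5.891×10^-11)(20.6)(692)(0.4719) = 3.96×10^-7 A.

3.96×10^-7 A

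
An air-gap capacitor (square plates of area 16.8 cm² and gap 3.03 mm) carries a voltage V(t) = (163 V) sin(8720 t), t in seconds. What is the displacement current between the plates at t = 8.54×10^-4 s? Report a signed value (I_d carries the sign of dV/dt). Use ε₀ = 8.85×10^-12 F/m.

C = ε₀A/d = (8.85×10^-12)(1.68×10^-3)/(3.03×10^-3) = 4.907×10^-12 F. dV/dt = V₀ω·cos(ωt); at ωt = 7.44688 rad this factor is 0.3959.
I_d = C dV/dt = (4.907×10^-12)(163)(8720)(0.3959) = 2.76×10^-6 A.

2.76×10^-6 A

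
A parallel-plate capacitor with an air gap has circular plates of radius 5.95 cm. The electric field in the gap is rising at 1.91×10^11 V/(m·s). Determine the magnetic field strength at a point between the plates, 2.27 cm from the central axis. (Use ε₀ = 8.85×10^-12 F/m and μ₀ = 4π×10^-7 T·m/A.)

Total displacement current: I_d = ε₀(πR²)(dE/dt) = (8.85×10^-12)(0.01112)(1.91×10^11) = 0.01880 A.
An Ampèrian loop of radius r encloses a fraction (r/R)² of I_d. Then B·2πr = μ₀ I_d (r/R)², giving B = μ₀ I_d r/(2πR²) = 2.41×10^-8 T.

2.41×10^-8 T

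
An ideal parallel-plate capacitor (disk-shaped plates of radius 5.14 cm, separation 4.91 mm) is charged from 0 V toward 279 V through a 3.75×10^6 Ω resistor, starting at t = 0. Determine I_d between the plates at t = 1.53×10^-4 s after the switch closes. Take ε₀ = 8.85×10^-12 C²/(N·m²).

4.87×10^-6 A

With C = ε₀A/d = (8.85×10^-12)(8.300×10^-3)/(4.91×10^-3) = 1.496×10^-11 F, the time constant is τ = RC = 5.610×10^-5 s, so t/τ = 2.727 and e^(−t/τ) = 0.06542.
I_d = I_cond = (V₀/R) e^(−t/τ) = (7.440×10^-5)(0.06542) = 4.87×10^-6 A.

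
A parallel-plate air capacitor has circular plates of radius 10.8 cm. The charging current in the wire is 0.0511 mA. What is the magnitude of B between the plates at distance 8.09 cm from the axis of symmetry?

7.09×10^-11 T

Between the plates the displacement current equals the wire current: I_d = 0.0511 mA = 5.11×10^-5 A.
∮B·dl = μ₀ I_d,enc with I_d,enc = I_d r²/R² = 2.867×10^-5 A; so B = μ₀ I_d,enc/(2πr) = 7.09×10^-11 T.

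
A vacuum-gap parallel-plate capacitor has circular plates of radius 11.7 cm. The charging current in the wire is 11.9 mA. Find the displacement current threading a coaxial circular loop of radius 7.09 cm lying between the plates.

4.37×10^-3 A

No conduction current crosses the gap, so I_d there equals the 0.0119 A in the leads.
Since J_d is uniform, the enclosed fraction is (r/R)² = 0.3672, giving I_d,enc = 4.37×10^-3 A.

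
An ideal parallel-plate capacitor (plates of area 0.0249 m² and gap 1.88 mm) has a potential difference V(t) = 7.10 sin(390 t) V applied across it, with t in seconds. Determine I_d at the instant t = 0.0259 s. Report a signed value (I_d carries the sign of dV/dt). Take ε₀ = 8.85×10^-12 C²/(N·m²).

-2.53×10^-7 A

C = ε₀A/d = (8.85×10^-12)(0.0249)/(1.88×10^-3) = 1.172×10^-10 F. dV/dt = V₀ω·cos(ωt); at ωt = 10.101 rad this factor is -0.7799.
I_d = C dV/dt = (1.172×10^-10)(7.10)(390)(-0.7799) = -2.53×10^-7 A.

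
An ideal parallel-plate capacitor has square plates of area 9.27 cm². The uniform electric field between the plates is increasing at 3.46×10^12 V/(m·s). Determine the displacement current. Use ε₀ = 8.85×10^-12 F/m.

I_d = ε₀ A (dE/dt) = (8.85×10^-12)(9.27×10^-4 m²)(3.46×10^12) = 0.0284 A.

0.0284 A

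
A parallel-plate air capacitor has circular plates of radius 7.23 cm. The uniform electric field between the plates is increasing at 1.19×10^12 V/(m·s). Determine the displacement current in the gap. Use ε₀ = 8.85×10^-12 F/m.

With a uniform field, Φ_E = EA, so I_d = ε₀ A dE/dt = 0.173 A.

0.173 A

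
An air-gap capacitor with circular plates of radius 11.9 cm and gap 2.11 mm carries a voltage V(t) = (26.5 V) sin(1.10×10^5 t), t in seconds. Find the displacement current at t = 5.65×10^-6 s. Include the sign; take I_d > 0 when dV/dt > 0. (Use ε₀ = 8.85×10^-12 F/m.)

dV/dt = (26.5)(1.10×10^5)·cos(0.6215) = 2.370×10^6 V/s.
I_d = C dV/dt with C = ε₀A/d = (8.85×10^-12)(0.04449)/(2.11×10^-3) = 1.866×10^-10 F, so I_d = (1.866×10^-10)(2.370×10^6) = 4.42×10^-4 A.

4.42×10^-4 A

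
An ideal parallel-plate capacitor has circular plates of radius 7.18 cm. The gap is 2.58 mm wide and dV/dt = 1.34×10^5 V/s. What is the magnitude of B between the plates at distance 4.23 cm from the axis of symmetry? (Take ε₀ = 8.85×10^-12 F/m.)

With E = V/d, dE/dt = 5.194×10^7 V/(m·s) and πR² = 0.01620 m², giving I_d = ε₀ πR² dE/dt = 7.447×10^-6 A.
An Ampèrian loop of radius r encloses a fraction (r/R)² of I_d. Then B·2πr = μ₀ I_d (r/R)², giving B = μ₀ I_d r/(2πR²) = 1.22×10^-11 T.

1.22×10^-11 T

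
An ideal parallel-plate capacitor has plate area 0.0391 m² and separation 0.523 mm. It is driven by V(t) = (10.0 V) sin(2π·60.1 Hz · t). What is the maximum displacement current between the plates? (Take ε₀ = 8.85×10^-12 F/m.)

2.50×10^-6 A

C = ε₀A/d = (8.85×10^-12)(0.0391)/(5.23×10^-4) = 6.616×10^-10 F; ω = 2πf = 377.6 rad/s.
I_d = C dV/dt, so |I_d|_max = C V₀ ω = (6.616×10^-10)(10.0)(377.6) = 2.50×10^-6 A.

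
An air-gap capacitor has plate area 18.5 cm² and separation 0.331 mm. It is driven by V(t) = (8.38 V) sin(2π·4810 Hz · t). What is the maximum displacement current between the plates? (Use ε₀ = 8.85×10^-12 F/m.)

(dE/dt)_max = V₀ω/d = 7.651×10^8 V/(m·s); ω = 2πf = 3.022×10^4 rad/s.
I_d,max = ε₀ A (dE/dt)_max = (8.85×10^-12)(1.85×10^-3)(7.651×10^8) = 1.25×10^-5 A.

1.25×10^-5 A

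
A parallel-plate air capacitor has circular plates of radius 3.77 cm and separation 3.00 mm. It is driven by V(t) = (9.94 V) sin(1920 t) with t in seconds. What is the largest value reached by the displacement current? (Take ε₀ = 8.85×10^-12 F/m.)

2.51×10^-7 A

C = ε₀A/d = (8.85×10^-12)(4.465×10^-3)/(3.00×10^-3) = 1.317×10^-11 F; ω = 1920 rad/s.
I_d = C dV/dt, so |I_d|_max = C V₀ ω = (1.317×10^-11)(9.94)(1920) = 2.51×10^-7 A.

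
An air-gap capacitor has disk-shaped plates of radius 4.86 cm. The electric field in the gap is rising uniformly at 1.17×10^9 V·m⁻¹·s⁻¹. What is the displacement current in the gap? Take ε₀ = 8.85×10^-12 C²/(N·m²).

7.68×10^-5 A

I_d = ε₀ A (dE/dt) = (8.85×10^-12)(7.420×10^-3 m²)(1.17×10^9) = 7.68×10^-5 A.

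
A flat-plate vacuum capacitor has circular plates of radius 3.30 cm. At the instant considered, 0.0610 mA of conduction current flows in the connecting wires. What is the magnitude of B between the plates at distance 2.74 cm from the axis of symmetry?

3.07×10^-10 T

Between the plates the displacement current equals the wire current: I_d = 0.0610 mA = 6.10×10^-5 A.
An Ampèrian loop of radius r encloses a fraction (r/R)² of I_d. Then B·2πr = μ₀ I_d (r/R)², giving B = μ₀ I_d r/(2πR²) = 3.07×10^-10 T.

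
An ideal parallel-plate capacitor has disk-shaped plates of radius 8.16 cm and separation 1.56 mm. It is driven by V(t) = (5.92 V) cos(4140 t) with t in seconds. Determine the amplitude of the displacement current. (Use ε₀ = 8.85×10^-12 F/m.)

2.91×10^-6 A

The displacement current equals the conduction current C dV/dt, which peaks at C V₀ ω.
With C = ε₀A/d = (8.85×10^-12)(0.02092)/(1.56×10^-3) = 1.187×10^-10 F and ω = 4140 rad/s, I_d,max = (1.187×10^-10)(5.92)(4140) = 2.91×10^-6 A.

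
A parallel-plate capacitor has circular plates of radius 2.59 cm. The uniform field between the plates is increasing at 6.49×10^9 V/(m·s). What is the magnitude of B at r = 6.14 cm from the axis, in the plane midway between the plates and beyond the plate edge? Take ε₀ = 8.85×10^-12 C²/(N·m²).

I_d = ε₀ dΦ_E/dt = ε₀ πR² (dE/dt) = (8.85×10^-12)(2.107×10^-3)(6.49×10^9) = 1.210×10^-4 A through the full plate area.
Outside the plates the loop encloses all of I_d, so B·2πr = μ₀ I_d and B = 3.94×10^-10 T.

3.94×10^-10 T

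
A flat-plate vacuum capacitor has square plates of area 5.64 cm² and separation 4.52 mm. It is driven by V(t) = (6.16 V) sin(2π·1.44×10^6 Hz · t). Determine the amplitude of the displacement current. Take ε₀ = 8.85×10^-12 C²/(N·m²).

(dE/dt)_max = V₀ω/d = 1.233×10^10 V/(m·s); ω = 2πf = 9.048×10^6 rad/s.
I_d,max = ε₀ A (dE/dt)_max = (8.85×10^-12)(5.64×10^-4)(1.233×10^10) = 6.15×10^-5 A.

6.15×10^-5 A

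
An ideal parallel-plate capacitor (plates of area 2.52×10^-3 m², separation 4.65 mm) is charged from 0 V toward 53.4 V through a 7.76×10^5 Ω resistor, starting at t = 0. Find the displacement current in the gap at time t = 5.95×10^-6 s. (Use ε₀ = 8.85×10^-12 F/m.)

C = ε₀A/d = (8.85×10^-12)(2.52×10^-3)/(4.65×10^-3) = 4.796×10^-12 F and τ = RC = 3.722×10^-6 s. I_d in the gap equals the RC charging current.
I_d(t) = (V₀/R) e^(−t/τ) = 6.881×10^-5 · e^(−1.599) = 1.39×10^-5 A.

1.39×10^-5 A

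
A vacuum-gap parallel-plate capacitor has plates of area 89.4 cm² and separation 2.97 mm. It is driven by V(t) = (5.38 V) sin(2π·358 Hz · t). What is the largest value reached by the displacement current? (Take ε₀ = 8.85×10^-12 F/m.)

(dE/dt)_max = V₀ω/d = 4.074×10^6 V/(m·s); ω = 2πf = 2249 rad/s.
I_d,max = ε₀ A (dE/dt)_max = (8.85×10^-12)(8.94×10^-3)(4.074×10^6) = 3.22×10^-7 A.

3.22×10^-7 A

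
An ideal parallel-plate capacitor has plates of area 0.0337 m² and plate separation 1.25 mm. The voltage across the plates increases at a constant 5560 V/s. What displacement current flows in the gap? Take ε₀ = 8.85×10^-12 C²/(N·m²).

1.33×10^-6 A

C = ε₀A/d = (8.85×10^-12)(0.0337)/(1.25×10^-3) = 2.386×10^-10 F.
I_d = C dV/dt = (2.386×10^-10)(5560) = 1.33×10^-6 A.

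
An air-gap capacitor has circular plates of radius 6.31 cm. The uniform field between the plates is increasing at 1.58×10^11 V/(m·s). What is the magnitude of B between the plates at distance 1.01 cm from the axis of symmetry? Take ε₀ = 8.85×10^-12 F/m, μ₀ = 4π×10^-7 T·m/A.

I_d = ε₀ dΦ_E/dt = ε₀ πR² (dE/dt) = (8.85×10^-12)(0.01251)(1.58×10^11) = 0.01749 A through the full plate area.
An Ampèrian loop of radius r encloses a fraction (r/R)² of I_d. Then B·2πr = μ₀ I_d (r/R)², giving B = μ₀ I_d r/(2πR²) = 8.87×10^-9 T.

8.87×10^-9 T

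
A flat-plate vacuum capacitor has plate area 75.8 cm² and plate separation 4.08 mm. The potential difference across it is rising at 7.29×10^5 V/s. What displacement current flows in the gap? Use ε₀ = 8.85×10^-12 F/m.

C = ε₀A/d = (8.85×10^-12)(7.58×10^-3)/(4.08×10^-3) = 1.644×10^-11 F.
I_d = C dV/dt = (1.644×10^-11)(7.29×10^5) = 1.20×10^-5 A.

1.20×10^-5 A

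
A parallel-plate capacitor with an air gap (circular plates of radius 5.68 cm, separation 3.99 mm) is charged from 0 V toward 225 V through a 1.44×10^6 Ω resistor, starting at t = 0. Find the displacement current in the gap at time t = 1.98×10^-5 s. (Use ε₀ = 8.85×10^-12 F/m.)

With C = ε₀A/d = (8.85×10^-12)(0.01014)/(3.99×10^-3) = 2.249×10^-11 F, the time constant is τ = RC = 3.239×10^-5 s, so t/τ = 0.6113 and e^(−t/τ) = 0.5426.
I_d = I_cond = (V₀/R) e^(−t/τ) = (1.563×10^-4)(0.5426) = 8.48×10^-5 A.

8.48×10^-5 A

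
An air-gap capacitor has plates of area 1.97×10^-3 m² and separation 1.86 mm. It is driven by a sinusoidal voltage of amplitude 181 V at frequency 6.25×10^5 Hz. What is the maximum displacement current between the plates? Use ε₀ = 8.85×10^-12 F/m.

6.66×10^-3 A

The displacement current equals the conduction current C dV/dt, which peaks at C V₀ ω.
With C = ε₀A/d = (8.85×10^-12)(1.97×10^-3)/(1.86×10^-3) = 9.373×10^-12 F and ω = 2πf = 3.927×10^6 rad/s, I_d,max = (9.373×10^-12)(181)(3.927×10^6) = 6.66×10^-3 A.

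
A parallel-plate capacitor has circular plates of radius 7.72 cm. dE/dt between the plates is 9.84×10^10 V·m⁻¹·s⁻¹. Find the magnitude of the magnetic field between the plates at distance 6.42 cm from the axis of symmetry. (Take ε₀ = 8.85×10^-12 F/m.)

3.51×10^-8 T

Total displacement current: I_d = ε₀(πR²)(dE/dt) = (8.85×10^-12)(0.01872)(9.84×10^10) = 0.01630 A.
An Ampèrian loop of radius r encloses a fraction (r/R)² of I_d. Then B·2πr = μ₀ I_d (r/R)², giving B = μ₀ I_d r/(2πR²) = 3.51×10^-8 T.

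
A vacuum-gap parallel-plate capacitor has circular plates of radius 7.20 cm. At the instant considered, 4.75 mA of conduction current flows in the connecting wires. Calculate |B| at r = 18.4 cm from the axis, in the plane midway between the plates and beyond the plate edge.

By continuity the displacement current in the gap matches the conduction current: I_d = 4.75×10^-3 A.
Outside the plates the loop encloses all of I_d, so B·2πr = μ₀ I_d and B = 5.16×10^-9 T.

5.16×10^-9 T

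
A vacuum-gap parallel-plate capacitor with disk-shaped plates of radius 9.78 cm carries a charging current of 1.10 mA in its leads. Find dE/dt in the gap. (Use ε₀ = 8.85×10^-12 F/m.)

4.14×10^9 V/(m·s)

By continuity, I_d in the gap equals the 1.10 mA flowing in the wire.
Then dE/dt = I_d/(ε₀A) = 4.14×10^9 V/(m·s).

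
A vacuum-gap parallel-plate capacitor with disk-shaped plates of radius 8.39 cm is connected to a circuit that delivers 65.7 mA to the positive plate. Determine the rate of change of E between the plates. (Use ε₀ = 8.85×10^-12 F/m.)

3.36×10^11 V/(m·s)

The displacement current between the plates equals the conduction current, I_d = 65.7 mA.
Inverting I_d = ε₀ A dE/dt gives dE/dt = 0.0657 / (8.85×10^-12 · 0.02211) = 3.36×10^11 V/(m·s).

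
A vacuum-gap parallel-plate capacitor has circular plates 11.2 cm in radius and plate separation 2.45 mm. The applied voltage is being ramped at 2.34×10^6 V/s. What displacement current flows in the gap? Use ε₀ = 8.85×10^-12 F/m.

C = ε₀A/d = (8.85×10^-12)(0.03941)/(2.45×10^-3) = 1.424×10^-10 F.
I_d = C dV/dt = (1.424×10^-10)(2.34×10^6) = 3.33×10^-4 A.

3.33×10^-4 A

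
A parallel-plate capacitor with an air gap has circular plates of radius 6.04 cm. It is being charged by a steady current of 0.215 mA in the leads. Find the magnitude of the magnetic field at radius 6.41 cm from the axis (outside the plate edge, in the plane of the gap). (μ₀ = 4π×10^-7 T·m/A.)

Between the plates the displacement current equals the wire current: I_d = 0.215 mA = 2.15×10^-4 A.
With r > R the enclosed displacement current is the full I_d; B = μ₀ I_d / (2πr) = 6.71×10^-10 T.

6.71×10^-10 T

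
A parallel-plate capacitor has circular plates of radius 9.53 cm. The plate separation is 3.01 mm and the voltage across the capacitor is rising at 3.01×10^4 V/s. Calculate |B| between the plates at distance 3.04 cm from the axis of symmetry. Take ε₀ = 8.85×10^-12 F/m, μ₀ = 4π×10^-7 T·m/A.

1.69×10^-12 T

With E = V/d, dE/dt = 1.000×10^7 V/(m·s) and πR² = 0.02853 m², giving I_d = ε₀ πR² dE/dt = 2.525×10^-6 A.
For r < R the Ampère–Maxwell law gives B(2πr) = μ₀ I_d (r²/R²), so B = μ₀ I_d r/(2πR²) = (4π×10^-7)(2.525×10^-6)(0.0304)/(2π·0.0953²) = 1.69×10^-12 T.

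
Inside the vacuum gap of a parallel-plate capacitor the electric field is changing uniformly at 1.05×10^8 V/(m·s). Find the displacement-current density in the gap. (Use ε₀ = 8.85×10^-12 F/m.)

9.29×10^-4 A/m²

The displacement-current density is ε₀ ∂E/∂t = (8.85×10^-12)(1.05×10^8) = 9.29×10^-4 A/m².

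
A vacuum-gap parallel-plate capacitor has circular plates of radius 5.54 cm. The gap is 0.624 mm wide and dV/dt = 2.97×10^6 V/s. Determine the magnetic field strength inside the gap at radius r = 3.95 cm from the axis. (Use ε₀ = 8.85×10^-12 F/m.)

1.05×10^-9 T

dE/dt = (dV/dt)/d = 4.760×10^9 V/(m·s); I_d = ε₀(πR²)(dE/dt) = (8.85×10^-12)(9.642×10^-3)(4.760×10^9) = 4.062×10^-4 A.
For r < R the Ampère–Maxwell law gives B(2πr) = μ₀ I_d (r²/R²), so B = μ₀ I_d r/(2πR²) = (4π×10^-7)(4.062×10^-4)(0.0395)/(2π·0.0554²) = 1.05×10^-9 T.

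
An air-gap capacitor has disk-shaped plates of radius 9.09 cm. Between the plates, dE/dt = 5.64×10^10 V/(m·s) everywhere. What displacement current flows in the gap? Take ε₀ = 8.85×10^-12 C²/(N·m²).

0.0130 A

With a uniform field, Φ_E = EA, so I_d = ε₀ A dE/dt = 0.0130 A.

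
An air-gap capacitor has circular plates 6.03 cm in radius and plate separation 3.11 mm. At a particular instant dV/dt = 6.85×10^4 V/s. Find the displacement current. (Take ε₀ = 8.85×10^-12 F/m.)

E = V/d so dE/dt = (dV/dt)/d = 2.203×10^7 V/(m·s), and I_d = ε₀ A dE/dt = (8.85×10^-12)(0.01142)(2.203×10^7) = 2.23×10^-6 A.

2.23×10^-6 A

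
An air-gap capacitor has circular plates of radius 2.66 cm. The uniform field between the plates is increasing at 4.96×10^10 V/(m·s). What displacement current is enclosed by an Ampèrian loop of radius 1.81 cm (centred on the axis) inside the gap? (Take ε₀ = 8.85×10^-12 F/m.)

I_d = ε₀ dΦ_E/dt = ε₀ πR² (dE/dt) = (8.85×10^-12)(2.223×10^-3)(4.96×10^10) = 9.758×10^-4 A through the full plate area.
Since J_d is uniform, the enclosed fraction is (r/R)² = 0.4630, giving I_d,enc = 4.52×10^-4 A.

4.52×10^-4 A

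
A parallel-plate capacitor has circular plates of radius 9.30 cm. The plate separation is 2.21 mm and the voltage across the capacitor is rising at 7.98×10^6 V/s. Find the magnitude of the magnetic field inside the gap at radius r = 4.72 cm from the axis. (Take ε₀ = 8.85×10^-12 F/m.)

9.48×10^-10 T

With E = V/d, dE/dt = 3.611×10^9 V/(m·s) and πR² = 0.02717 m², giving I_d = ε₀ πR² dE/dt = 8.683×10^-4 A.
∮B·dl = μ₀ I_d,enc with I_d,enc = I_d r²/R² = 2.237×10^-4 A; so B = μ₀ I_d,enc/(2πr) = 9.48×10^-10 T.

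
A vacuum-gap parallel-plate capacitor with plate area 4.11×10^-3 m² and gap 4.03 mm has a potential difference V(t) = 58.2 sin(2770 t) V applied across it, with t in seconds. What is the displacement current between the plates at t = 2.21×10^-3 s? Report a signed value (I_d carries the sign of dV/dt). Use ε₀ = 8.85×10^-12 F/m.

1.44×10^-6 A

dV/dt = (58.2)(2770)·cos(6.1217) = 1.591×10^5 V/s.
I_d = C dV/dt with C = ε₀A/d = (8.85×10^-12)(4.11×10^-3)/(4.03×10^-3) = 9.026×10^-12 F, so I_d = (9.026×10^-12)(1.591×10^5) = 1.44×10^-6 A.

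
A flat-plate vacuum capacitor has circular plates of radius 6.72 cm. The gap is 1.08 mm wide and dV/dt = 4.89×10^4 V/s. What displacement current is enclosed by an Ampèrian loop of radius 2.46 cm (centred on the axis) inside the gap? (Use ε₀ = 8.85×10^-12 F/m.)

7.62×10^-7 A

dE/dt = (dV/dt)/d = 4.528×10^7 V/(m·s); I_d = ε₀(πR²)(dE/dt) = (8.85×10^-12)(0.01419)(4.528×10^7) = 5.686×10^-6 A.
Through an area πr² the displacement current is I_d·(πr²/πR²) = I_d (r/R)² = 7.62×10^-7 A.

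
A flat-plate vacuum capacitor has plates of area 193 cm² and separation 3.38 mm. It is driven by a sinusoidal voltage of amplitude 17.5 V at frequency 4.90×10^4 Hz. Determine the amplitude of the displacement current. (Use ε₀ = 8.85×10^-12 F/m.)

2.72×10^-4 A

The displacement current equals the conduction current C dV/dt, which peaks at C V₀ ω.
With C = ε₀A/d = (8.85×10^-12)(0.0193)/(3.38×10^-3) = 5.053×10^-11 F and ω = 2πf = 3.079×10^5 rad/s, I_d,max = (5.053×10^-11)(17.5)(3.079×10^5) = 2.72×10^-4 A.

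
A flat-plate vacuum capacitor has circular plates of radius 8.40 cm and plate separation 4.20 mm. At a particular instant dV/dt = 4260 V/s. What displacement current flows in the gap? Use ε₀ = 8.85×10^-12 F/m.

1.99×10^-7 A

The field between the plates is E = V/d, so dE/dt = (4260)/(4.20×10^-3 m) = 1.014×10^6 V/(m·s).
I_d = ε₀ A (dE/dt) = (8.85×10^-12)(0.02217)(1.014×10^6) = 1.99×10^-7 A.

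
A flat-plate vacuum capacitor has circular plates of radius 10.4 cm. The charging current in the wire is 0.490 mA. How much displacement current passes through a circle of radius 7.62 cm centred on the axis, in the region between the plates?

2.63×10^-4 A

By continuity the displacement current in the gap matches the conduction current: I_d = 4.90×10^-4 A.
The field is uniform, so I_d,enc = I_d (r/R)² = (4.90×10^-4)(7.62/10.4)² = 2.63×10^-4 A.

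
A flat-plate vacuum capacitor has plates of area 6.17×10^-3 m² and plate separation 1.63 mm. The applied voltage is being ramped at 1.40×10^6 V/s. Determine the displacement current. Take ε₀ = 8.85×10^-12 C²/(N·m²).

The displacement current equals the charging current C dV/dt. With C = ε₀A/d = (8.85×10^-12)(6.17×10^-3)/(1.63×10^-3) = 3.350×10^-11 F, I_d = (3.350×10^-11)(1.40×10^6) = 4.69×10^-5 A.

4.69×10^-5 A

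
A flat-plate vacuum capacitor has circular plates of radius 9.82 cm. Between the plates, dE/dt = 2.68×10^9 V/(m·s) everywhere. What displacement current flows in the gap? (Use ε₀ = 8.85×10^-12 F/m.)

7.19×10^-4 A

I_d = ε₀ A (dE/dt) = (8.85×10^-12)(0.03030 m²)(2.68×10^9) = 7.19×10^-4 A.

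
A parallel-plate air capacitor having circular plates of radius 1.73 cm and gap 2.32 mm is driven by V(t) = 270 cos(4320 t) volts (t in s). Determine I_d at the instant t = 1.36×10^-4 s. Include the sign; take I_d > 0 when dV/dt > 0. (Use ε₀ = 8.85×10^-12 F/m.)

-2.32×10^-6 A

dE/dt = (V₀ω/d)·−sin(ωt) with ωt = 0.58752 rad: (270)(4320)(-0.5543)/(2.32×10^-3) = -2.787×10^8 V/(m·s).
I_d = ε₀ A dE/dt = (8.85×10^-12)(9.402×10^-4)(-2.787×10^8) = -2.32×10^-6 A.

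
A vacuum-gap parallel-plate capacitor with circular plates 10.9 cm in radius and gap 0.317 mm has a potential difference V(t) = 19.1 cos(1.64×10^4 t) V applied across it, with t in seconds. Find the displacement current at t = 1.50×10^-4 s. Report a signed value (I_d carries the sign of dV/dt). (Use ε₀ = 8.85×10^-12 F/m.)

dV/dt = (19.1)(1.64×10^4)·−sin(2.46) = -1.974×10^5 V/s.
I_d = C dV/dt with C = ε₀A/d = (8.85×10^-12)(0.03733)/(3.17×10^-4) = 1.042×10^-9 F, so I_d = (1.042×10^-9)(-1.974×10^5) = -2.06×10^-4 A.

-2.06×10^-4 A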